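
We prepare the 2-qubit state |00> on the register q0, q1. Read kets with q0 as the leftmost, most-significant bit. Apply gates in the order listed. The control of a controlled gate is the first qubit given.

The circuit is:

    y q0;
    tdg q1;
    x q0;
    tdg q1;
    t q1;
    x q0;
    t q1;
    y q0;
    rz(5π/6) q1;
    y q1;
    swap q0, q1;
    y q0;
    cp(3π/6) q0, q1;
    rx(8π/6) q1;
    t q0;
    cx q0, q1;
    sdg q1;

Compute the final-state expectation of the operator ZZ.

The expectation value of ZZ is -1/2. Key observation: gates 1-8 undo each other exactly, leaving only the rest of the circuit to track.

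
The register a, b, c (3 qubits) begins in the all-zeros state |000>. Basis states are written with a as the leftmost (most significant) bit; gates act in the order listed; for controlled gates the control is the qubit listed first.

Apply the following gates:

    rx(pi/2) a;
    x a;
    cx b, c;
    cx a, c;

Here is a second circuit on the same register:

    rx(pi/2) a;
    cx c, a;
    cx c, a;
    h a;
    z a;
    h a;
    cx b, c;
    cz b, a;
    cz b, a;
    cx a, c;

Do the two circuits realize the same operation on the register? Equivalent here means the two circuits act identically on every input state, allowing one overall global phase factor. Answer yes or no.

Yes: on every input state the two circuits agree up to one overall phase factor.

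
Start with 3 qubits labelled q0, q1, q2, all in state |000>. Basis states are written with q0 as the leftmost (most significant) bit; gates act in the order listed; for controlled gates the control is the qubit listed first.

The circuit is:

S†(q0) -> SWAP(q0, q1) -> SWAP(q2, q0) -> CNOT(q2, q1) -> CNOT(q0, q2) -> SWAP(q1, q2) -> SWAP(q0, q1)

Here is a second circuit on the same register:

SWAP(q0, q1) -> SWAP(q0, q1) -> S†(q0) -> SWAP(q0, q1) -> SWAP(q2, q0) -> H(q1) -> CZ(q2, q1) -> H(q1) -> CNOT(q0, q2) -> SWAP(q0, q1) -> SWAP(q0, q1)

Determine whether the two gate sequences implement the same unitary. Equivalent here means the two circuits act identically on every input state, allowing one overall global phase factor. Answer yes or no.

No: there is an input state on which the two circuits produce genuinely different outputs (not merely differing by a phase).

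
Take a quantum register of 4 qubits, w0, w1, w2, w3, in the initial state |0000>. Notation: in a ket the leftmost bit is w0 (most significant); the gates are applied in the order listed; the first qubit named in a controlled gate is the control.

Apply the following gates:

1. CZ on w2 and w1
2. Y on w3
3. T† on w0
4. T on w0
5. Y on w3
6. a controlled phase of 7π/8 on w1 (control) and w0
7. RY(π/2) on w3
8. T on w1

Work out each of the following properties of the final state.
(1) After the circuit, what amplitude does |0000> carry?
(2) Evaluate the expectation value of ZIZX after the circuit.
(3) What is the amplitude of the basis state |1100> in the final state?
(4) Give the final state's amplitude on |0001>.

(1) |0000> carries amplitude sqrt(2)/2 in the final state.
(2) The observable ZIZX averages to 1.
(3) The final state's coefficient on |1100> equals 0.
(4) |0001> carries amplitude sqrt(2)/2 in the final state.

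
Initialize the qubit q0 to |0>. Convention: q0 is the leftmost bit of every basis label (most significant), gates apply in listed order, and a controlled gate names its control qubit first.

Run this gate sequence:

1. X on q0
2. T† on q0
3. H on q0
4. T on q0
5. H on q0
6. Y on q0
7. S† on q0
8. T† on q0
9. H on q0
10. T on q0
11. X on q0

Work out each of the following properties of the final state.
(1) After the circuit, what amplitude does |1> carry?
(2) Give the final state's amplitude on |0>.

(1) The final state's coefficient on |1> equals sqrt(2)*(-2*I - exp(I*pi/4) + exp(3*I*pi/4))/4.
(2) The amplitude on |0> is sqrt(2)*(1 - I)/4.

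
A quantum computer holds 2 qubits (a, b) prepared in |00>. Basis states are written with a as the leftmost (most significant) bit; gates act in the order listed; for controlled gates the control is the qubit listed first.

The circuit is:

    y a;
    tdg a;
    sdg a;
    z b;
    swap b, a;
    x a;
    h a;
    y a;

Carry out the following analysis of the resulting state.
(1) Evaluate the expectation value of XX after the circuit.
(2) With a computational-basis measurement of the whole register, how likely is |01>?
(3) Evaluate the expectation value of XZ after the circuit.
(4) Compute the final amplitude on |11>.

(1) The expectation value of XX is 0.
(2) A full measurement returns |01> with probability 1/2.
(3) The expectation value of XZ is -1.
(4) The amplitude on |11> is sqrt(2)*exp(I*pi/4)/2.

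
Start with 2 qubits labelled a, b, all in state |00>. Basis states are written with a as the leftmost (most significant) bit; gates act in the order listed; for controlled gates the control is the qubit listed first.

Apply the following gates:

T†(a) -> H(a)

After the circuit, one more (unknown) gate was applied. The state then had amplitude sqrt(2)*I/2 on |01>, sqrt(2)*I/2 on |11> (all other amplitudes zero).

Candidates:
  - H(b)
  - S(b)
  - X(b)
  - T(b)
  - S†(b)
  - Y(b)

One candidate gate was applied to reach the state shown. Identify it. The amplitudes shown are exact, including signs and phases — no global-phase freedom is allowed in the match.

It was Y(b) that produced the state shown.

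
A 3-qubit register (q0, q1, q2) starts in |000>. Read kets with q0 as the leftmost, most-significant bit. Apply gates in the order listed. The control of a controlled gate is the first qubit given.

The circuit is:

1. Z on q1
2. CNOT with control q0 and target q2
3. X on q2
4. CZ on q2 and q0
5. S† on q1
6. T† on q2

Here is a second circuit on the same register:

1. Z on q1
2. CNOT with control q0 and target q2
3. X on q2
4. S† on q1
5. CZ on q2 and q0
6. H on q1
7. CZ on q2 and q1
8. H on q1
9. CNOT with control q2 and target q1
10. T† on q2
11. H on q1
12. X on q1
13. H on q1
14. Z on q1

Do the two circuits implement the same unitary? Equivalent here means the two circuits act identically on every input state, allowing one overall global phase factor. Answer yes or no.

Yes — the two circuits implement the same unitary up to a global phase.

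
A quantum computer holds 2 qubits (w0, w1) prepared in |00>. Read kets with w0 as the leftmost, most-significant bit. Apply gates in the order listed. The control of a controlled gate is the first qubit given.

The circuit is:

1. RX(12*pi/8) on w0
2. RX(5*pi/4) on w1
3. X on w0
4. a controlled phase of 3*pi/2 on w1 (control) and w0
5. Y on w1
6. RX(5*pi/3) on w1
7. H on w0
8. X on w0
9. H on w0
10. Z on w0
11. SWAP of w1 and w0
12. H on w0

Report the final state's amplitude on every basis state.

The resulting statevector has amplitude sqrt(6 - 3*sqrt(2))/8 + sqrt(sqrt(2) + 2)/8 - I*sqrt(3*sqrt(2) + 6)/8 + I*sqrt(2 - sqrt(2))/8 on |00>, -sqrt(sqrt(2) + 2)/8 + sqrt(2 - sqrt(2))/8 - I*sqrt(6 - 3*sqrt(2))/8 + I*sqrt(3*sqrt(2) + 6)/8 on |01>, -sqrt(sqrt(2) + 2)/8 - sqrt(6 - 3*sqrt(2))/8 - I*sqrt(3*sqrt(2) + 6)/8 + I*sqrt(2 - sqrt(2))/8 on |10>, sqrt(2 - sqrt(2))/8 + sqrt(sqrt(2) + 2)/8 + I*sqrt(6 - 3*sqrt(2))/8 + I*sqrt(3*sqrt(2) + 6)/8 on |11>.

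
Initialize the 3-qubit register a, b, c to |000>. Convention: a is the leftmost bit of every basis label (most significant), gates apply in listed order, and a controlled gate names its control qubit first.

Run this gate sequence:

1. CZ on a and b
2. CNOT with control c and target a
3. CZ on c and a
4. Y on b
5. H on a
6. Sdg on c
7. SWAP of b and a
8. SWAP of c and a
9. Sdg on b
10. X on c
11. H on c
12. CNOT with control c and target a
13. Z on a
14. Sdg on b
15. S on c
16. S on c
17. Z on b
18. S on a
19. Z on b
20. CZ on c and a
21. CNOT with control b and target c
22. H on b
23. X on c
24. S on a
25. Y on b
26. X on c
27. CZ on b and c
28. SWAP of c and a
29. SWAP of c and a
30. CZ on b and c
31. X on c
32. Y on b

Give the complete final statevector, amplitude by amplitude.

The resulting statevector has amplitude -sqrt(2)*I/4 on |000>, sqrt(2)*I/4 on |001>, sqrt(2)*I/4 on |010>, sqrt(2)*I/4 on |011>, sqrt(2)*I/4 on |100>, -sqrt(2)*I/4 on |101>, sqrt(2)*I/4 on |110>, sqrt(2)*I/4 on |111>. Key observation: steps 25-32 multiply out to the identity, so the circuit reduces to the remaining gates.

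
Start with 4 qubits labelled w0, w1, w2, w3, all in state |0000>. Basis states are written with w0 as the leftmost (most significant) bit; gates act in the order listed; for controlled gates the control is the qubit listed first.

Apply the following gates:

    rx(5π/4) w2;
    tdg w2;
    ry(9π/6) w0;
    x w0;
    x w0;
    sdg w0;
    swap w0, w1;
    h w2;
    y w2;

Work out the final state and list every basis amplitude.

After the circuit, the state carries amplitude -I*sqrt(2 - sqrt(2))/4 + sqrt(sqrt(2) + 2)*exp(3*I*pi/4)/4 on |0000>, I*sqrt(2 - sqrt(2))/4 + sqrt(sqrt(2) + 2)*exp(3*I*pi/4)/4 on |0010>, sqrt(2 - sqrt(2))/4 - sqrt(sqrt(2) + 2)*exp(I*pi/4)/4 on |0100>, -sqrt(2 - sqrt(2))/4 - sqrt(sqrt(2) + 2)*exp(I*pi/4)/4 on |0110>, and 0 on every other basis state. Key observation: the block from step 4 through step 5 cancels to the identity and can be dropped.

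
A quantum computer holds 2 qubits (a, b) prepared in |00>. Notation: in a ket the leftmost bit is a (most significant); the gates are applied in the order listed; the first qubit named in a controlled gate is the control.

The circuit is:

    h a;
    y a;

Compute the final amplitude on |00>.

|00> carries amplitude -sqrt(2)*I/2 in the final state.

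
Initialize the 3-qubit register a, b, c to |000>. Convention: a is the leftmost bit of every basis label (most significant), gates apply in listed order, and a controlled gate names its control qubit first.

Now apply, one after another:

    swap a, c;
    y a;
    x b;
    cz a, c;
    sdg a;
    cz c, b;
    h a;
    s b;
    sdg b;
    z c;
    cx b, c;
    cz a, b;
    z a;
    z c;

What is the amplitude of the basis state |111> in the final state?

|111> carries amplitude sqrt(2)/2 in the final state.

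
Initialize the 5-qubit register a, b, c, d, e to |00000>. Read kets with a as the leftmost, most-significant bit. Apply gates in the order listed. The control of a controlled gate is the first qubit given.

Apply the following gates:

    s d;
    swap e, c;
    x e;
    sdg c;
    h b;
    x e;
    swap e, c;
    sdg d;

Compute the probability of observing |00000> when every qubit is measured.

A full measurement returns |00000> with probability 1/2.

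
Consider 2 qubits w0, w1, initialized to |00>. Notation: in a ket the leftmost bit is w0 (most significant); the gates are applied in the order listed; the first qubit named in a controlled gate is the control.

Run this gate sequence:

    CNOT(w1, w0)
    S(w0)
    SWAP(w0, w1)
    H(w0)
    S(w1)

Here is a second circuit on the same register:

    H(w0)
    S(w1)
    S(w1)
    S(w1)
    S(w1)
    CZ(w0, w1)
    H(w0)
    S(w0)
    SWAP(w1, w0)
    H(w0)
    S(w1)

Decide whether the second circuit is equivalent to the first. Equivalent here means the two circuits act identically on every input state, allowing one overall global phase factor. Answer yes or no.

Yes: on every input state the two circuits agree up to one overall phase factor.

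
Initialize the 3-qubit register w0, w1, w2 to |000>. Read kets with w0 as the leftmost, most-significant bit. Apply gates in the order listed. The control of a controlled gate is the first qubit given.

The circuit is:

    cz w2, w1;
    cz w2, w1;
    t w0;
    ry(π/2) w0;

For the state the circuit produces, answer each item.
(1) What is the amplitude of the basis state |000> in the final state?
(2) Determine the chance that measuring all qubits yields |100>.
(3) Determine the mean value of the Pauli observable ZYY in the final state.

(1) |000> carries amplitude sqrt(2)/2 in the final state.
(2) Outcome |100> occurs with probability 1/2.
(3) The expectation value of ZYY is 0.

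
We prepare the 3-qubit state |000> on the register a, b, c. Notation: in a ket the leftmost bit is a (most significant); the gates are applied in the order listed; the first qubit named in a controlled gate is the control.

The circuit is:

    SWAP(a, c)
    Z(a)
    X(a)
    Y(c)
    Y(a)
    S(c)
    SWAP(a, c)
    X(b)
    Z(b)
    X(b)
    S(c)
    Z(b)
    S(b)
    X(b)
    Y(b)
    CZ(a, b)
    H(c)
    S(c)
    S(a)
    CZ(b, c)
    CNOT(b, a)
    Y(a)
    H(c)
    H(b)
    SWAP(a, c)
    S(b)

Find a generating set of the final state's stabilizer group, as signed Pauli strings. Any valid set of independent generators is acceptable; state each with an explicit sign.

The stabilizer group can be generated by -YII, +IYI, +IIZ, among other valid generating sets.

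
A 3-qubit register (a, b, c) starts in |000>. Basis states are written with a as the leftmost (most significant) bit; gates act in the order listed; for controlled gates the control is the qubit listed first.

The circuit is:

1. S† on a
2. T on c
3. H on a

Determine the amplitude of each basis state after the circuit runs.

The final amplitudes are sqrt(2)/2 on |000>, sqrt(2)/2 on |100>, and 0 on every other basis state.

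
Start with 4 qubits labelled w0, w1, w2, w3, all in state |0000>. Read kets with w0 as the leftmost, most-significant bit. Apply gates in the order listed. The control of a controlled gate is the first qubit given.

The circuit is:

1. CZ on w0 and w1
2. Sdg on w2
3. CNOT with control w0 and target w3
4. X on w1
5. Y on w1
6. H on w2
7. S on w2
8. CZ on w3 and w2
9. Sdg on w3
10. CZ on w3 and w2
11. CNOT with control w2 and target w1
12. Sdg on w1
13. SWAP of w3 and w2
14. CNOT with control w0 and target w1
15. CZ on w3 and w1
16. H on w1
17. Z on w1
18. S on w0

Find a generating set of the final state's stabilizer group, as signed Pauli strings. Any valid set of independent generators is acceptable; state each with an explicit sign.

One valid set of independent stabilizer generators is -IXIZ, -IZIX, +ZIII, +IIZI (any independent generating set of the same group is equally correct).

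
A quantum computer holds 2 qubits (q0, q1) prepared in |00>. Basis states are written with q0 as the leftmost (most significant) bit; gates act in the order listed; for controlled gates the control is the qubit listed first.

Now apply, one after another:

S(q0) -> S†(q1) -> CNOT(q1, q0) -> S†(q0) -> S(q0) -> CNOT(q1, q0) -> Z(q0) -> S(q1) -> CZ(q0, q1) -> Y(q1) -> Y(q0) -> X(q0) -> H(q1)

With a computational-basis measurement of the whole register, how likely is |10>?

The probability of measuring |10> is 0. Key observation: the block from step 3 through step 6 cancels to the identity and can be dropped.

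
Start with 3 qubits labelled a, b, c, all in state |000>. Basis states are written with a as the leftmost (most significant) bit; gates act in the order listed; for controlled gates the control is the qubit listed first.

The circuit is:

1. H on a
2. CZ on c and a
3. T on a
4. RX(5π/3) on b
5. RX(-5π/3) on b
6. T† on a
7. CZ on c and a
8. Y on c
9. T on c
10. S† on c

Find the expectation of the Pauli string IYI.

In the final state, IYI has expectation 0.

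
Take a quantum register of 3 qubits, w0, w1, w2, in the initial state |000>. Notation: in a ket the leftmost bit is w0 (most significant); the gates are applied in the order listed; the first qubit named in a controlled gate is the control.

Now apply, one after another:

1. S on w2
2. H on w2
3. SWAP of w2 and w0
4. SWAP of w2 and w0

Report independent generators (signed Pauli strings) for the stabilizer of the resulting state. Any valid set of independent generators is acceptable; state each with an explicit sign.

The final state is stabilized by the group generated by +IIX, +ZII, +IZI; other independent generating sets are equally valid.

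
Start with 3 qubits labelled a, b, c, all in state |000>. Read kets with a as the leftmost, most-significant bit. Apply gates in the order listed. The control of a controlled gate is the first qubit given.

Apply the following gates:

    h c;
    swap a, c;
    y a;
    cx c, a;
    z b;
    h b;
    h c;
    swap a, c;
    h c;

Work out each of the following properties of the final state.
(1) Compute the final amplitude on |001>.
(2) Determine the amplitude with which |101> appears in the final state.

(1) |001> carries amplitude -I/2 in the final state.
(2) |101> carries amplitude -I/2 in the final state.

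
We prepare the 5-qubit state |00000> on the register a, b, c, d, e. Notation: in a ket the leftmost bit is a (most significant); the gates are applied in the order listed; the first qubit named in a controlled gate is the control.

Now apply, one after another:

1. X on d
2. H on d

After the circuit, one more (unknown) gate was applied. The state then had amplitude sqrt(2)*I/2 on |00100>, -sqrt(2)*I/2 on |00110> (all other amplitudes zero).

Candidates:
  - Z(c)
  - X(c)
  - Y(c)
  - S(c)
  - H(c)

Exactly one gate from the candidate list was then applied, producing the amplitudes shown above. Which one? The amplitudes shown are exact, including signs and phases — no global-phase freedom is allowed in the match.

The applied gate was Y(c).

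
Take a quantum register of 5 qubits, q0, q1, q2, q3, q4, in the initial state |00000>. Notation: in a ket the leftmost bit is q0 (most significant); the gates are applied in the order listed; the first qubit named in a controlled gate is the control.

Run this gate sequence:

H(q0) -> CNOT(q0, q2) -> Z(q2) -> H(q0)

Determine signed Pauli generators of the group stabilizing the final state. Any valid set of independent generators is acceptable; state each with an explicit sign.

The final state is stabilized by the group generated by +XIZII, -ZIXII, +IZIII, +IIIZI, +IIIIZ; other independent generating sets are equally valid.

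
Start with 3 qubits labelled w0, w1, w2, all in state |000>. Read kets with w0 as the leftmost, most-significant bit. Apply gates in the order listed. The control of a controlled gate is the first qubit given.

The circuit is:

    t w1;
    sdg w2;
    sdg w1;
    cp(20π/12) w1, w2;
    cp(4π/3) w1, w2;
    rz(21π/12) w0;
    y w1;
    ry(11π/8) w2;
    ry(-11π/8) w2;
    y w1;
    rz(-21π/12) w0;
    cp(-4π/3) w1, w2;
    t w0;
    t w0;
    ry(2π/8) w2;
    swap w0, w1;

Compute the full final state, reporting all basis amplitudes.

The resulting statevector has amplitude sqrt(sqrt(2) + 2)/2 on |000>, sqrt(2 - sqrt(2))/2 on |001>, and 0 on every other basis state.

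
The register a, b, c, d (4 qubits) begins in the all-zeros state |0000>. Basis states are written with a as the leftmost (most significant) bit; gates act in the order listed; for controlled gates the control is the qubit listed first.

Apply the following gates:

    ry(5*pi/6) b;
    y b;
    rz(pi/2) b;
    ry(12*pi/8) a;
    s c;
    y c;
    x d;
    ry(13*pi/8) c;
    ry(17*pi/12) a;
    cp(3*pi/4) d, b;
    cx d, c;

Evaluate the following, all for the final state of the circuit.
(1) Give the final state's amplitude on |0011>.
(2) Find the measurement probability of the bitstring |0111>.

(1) |0011> carries amplitude sqrt(1/2 - sqrt(2)/4)*exp(-I*pi/4)*sin(3*pi/16)/2 + sqrt(3)*sqrt(1/2 - sqrt(2)/4)*exp(-I*pi/4)*sin(3*pi/16)/4 - sqrt(sqrt(2)/4 + 1/2)*exp(-I*pi/4)*sin(3*pi/16)/4 in the final state.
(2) Outcome |0111> occurs with probability -sqrt(3)*sin(3*pi/16)**2/8 - sqrt(6)*sin(3*pi/16)**2/16 - sqrt(1/2 - sqrt(2)/4)*sqrt(sqrt(2)/4 + 1/2)*sin(3*pi/16)**2/4 + sqrt(3)*sqrt(1/2 - sqrt(2)/4)*sqrt(sqrt(2)/4 + 1/2)*sin(3*pi/16)**2/8 + 3*sqrt(2)*sin(3*pi/16)**2/32 + sin(3*pi/16)**2/4.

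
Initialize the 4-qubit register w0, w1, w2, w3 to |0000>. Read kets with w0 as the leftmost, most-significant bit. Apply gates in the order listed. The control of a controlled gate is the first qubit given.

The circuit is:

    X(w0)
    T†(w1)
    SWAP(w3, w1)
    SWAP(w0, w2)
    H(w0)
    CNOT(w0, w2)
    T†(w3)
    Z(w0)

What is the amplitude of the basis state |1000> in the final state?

The final state's coefficient on |1000> equals -sqrt(2)/2.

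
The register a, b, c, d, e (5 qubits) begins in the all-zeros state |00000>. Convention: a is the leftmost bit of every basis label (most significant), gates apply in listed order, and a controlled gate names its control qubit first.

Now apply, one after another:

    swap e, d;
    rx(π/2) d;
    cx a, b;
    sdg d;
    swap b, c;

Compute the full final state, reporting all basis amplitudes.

The resulting statevector has amplitude sqrt(2)/2 on |00000>, -sqrt(2)/2 on |00010>, and 0 on every other basis state.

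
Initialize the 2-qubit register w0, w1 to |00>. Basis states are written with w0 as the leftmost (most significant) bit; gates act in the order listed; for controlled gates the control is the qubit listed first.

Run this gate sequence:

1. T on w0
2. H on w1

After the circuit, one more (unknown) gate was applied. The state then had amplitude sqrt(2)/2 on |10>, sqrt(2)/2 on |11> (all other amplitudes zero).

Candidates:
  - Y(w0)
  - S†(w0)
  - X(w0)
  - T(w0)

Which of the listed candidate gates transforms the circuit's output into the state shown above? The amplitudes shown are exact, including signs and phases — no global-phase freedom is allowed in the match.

It was X(w0) that produced the state shown.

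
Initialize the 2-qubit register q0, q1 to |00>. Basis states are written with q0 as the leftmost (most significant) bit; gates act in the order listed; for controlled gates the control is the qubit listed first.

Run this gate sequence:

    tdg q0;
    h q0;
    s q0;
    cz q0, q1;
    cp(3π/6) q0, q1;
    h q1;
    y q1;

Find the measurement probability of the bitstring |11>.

A full measurement returns |11> with probability 1/4.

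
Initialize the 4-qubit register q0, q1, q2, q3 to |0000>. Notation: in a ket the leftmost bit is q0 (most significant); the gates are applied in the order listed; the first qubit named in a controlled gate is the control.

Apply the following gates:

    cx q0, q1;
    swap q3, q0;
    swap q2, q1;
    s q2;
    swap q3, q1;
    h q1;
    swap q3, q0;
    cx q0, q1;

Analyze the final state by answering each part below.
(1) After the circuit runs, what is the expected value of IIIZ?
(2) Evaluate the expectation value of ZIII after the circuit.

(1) In the final state, IIIZ has expectation 1.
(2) In the final state, ZIII has expectation 1.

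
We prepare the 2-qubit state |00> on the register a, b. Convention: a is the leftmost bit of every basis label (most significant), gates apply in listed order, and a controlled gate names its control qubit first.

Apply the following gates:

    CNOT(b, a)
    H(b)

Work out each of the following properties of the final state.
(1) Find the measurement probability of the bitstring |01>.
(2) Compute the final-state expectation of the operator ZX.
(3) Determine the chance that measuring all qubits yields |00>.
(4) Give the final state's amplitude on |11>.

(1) A full measurement returns |01> with probability 1/2.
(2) The observable ZX averages to 1.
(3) The probability of measuring |00> is 1/2.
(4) |11> carries amplitude 0 in the final state.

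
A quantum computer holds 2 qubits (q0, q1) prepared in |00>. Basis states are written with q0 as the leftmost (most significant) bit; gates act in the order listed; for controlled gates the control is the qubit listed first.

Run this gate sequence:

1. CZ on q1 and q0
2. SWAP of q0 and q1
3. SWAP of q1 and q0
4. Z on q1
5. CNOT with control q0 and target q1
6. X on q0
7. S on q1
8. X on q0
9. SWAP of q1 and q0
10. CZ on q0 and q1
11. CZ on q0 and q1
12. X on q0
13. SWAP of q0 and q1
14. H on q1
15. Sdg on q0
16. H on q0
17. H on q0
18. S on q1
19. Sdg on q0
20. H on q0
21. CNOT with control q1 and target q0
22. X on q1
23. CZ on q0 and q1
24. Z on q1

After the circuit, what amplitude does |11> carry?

|11> carries amplitude 1/2 in the final state.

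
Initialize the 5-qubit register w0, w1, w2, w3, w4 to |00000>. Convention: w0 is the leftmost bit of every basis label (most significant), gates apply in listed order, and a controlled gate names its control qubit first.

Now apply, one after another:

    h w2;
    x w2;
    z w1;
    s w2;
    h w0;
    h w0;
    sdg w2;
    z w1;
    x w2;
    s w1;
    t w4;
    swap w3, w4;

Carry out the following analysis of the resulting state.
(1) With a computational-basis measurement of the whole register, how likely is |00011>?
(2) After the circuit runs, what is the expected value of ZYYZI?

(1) The probability of measuring |00011> is 0.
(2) The expectation value of ZYYZI is 0.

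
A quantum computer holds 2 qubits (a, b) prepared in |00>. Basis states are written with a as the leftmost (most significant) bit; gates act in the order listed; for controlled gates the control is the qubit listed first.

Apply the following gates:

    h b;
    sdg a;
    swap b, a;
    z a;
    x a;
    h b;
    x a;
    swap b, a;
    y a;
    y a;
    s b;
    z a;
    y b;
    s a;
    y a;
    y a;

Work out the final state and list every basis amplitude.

The resulting statevector has amplitude -1/2 on |00>, I/2 on |01>, I/2 on |10>, 1/2 on |11>.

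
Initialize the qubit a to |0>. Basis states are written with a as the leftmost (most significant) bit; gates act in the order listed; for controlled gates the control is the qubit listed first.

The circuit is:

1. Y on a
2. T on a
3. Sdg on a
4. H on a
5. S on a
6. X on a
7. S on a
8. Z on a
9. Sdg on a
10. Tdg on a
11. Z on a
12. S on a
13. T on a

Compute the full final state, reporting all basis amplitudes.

The final amplitudes are -sqrt(2)*exp(3*I*pi/4)/2 on |0>, sqrt(2)*exp(3*I*pi/4)/2 on |1>.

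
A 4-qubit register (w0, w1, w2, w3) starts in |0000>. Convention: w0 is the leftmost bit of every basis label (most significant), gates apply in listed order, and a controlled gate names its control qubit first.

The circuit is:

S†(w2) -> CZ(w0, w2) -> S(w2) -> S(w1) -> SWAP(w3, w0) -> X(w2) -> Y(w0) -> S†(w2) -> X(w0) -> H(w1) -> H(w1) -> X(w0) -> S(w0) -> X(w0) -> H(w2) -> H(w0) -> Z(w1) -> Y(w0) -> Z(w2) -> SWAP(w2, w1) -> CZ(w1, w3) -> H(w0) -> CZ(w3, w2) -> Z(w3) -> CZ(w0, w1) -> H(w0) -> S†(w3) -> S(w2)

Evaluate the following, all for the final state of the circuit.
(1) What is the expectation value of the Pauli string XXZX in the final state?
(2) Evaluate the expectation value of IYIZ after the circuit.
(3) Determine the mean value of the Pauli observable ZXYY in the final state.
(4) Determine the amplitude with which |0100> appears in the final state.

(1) In the final state, XXZX has expectation 0. Key observation: steps 9-12 multiply out to the identity, so the circuit reduces to the remaining gates.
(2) The observable IYIZ averages to 0.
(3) The expectation value of ZXYY is 0.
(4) |0100> carries amplitude -1/2 in the final state.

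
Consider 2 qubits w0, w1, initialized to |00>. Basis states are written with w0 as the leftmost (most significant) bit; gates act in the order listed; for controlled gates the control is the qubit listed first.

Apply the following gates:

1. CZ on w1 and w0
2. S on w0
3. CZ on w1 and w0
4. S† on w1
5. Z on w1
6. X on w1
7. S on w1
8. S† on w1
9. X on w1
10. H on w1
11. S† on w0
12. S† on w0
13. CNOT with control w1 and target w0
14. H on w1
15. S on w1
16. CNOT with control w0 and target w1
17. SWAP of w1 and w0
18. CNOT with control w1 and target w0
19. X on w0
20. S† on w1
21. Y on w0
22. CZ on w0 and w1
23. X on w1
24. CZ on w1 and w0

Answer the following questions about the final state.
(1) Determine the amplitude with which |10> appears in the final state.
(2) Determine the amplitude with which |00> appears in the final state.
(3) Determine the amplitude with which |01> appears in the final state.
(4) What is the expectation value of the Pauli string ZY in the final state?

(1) |10> carries amplitude I/2 in the final state.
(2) The amplitude on |00> is -1/2.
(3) |01> carries amplitude -I/2 in the final state.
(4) The expectation value of ZY is 1.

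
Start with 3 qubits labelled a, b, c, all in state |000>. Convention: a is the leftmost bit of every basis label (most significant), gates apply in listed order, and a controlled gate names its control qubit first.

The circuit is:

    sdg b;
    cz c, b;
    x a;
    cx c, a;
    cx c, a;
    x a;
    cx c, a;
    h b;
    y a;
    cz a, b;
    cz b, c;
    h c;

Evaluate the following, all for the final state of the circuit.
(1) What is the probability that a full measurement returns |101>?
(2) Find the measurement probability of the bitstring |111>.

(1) The probability of measuring |101> is 1/4.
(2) The probability of measuring |111> is 1/4.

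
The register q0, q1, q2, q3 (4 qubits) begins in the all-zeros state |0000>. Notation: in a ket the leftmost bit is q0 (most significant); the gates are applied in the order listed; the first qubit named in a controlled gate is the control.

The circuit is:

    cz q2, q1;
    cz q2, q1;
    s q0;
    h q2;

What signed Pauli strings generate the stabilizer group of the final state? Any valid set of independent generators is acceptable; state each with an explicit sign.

The final state is stabilized by the group generated by +IIXI, +ZIII, +IZII, +IIIZ; other independent generating sets are equally valid. Key observation: steps 1-2 multiply out to the identity, so the circuit reduces to the remaining gates.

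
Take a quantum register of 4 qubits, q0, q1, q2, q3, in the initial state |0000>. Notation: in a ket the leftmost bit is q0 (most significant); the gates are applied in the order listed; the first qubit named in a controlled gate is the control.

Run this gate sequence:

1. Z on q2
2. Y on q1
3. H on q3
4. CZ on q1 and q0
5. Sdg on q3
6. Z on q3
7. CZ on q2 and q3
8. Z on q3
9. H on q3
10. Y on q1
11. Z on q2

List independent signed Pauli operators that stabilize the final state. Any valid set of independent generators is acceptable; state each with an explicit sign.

The final state is stabilized by the group generated by +IIIY, +ZIII, +IZII, +IIZI; other independent generating sets are equally valid.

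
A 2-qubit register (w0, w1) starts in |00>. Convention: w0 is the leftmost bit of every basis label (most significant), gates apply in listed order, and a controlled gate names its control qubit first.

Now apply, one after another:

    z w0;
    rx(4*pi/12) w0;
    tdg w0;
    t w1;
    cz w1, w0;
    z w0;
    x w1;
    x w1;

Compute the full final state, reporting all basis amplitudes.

The final amplitudes are sqrt(3)/2 on |00>, 0 on |01>, exp(I*pi/4)/2 on |10>, 0 on |11>.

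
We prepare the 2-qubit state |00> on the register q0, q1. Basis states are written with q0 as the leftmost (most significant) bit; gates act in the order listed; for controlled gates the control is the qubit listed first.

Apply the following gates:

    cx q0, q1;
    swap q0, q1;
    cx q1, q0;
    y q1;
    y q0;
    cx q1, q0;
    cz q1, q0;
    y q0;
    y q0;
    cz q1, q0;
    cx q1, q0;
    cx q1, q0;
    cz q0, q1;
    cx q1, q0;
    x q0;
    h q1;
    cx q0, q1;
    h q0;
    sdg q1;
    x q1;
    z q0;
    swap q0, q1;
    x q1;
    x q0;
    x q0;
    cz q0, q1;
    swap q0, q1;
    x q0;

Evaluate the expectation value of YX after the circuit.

The expectation value of YX is 1. Key observation: steps 6-11 multiply out to the identity, so the circuit reduces to the remaining gates.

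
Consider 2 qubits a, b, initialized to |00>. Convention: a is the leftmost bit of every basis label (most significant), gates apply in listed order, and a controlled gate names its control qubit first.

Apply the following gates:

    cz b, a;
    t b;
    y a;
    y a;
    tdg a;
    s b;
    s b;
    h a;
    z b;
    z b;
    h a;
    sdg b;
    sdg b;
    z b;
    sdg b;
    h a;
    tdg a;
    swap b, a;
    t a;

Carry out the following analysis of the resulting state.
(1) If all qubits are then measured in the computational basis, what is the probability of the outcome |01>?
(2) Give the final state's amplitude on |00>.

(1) The probability of measuring |01> is 1/2. Key observation: steps 6-13 multiply out to the identity, so the circuit reduces to the remaining gates.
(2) The final state's coefficient on |00> equals sqrt(2)/2.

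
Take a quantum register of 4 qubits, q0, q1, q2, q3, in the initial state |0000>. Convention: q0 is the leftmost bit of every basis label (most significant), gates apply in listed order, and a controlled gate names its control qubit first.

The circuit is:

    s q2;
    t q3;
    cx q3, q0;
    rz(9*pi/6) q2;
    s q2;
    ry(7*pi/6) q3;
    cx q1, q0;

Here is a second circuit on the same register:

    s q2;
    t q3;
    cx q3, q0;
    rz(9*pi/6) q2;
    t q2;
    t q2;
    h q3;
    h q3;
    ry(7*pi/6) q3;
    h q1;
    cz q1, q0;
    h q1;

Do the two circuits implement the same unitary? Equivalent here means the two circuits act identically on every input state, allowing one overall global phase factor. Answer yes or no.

No — the two circuits implement different unitaries, even allowing a global phase.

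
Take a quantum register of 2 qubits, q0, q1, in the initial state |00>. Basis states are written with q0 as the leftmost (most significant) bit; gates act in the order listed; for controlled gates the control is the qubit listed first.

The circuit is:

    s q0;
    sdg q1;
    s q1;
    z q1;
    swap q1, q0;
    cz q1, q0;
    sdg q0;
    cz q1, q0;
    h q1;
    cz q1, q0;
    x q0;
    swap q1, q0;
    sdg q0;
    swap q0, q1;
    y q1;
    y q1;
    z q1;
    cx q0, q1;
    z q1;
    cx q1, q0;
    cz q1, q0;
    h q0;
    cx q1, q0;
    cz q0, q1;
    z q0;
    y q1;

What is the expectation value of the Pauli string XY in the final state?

In the final state, XY has expectation 1.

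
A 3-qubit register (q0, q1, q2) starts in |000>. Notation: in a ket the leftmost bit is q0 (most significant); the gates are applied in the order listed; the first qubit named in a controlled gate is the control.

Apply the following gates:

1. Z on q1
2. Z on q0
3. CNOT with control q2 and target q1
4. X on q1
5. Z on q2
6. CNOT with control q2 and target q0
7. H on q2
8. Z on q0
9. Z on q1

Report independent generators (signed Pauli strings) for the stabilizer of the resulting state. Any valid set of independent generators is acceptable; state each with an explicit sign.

The stabilizer group can be generated by +IIX, +ZII, -IZI, among other valid generating sets.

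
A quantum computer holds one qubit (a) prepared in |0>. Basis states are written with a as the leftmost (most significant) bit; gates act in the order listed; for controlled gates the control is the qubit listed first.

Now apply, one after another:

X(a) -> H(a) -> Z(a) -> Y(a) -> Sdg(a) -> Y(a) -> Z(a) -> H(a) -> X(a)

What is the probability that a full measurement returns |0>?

A full measurement returns |0> with probability 1/2.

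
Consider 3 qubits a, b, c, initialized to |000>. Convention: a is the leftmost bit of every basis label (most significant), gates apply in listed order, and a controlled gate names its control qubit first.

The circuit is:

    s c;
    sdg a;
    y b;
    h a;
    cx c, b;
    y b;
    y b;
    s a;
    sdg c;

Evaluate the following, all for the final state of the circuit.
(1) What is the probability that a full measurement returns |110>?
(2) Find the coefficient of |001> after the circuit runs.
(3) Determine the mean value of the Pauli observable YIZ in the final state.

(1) A full measurement returns |110> with probability 1/2.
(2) The amplitude on |001> is 0.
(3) In the final state, YIZ has expectation 1.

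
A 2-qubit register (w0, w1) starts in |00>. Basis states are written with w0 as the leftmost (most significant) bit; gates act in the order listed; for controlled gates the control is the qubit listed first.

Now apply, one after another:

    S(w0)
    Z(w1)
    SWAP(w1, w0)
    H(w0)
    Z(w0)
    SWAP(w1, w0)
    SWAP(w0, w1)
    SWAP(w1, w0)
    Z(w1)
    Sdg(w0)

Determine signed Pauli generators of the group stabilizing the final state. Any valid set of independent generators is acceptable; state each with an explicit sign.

One valid set of independent stabilizer generators is +IX, +ZI (any independent generating set of the same group is equally correct).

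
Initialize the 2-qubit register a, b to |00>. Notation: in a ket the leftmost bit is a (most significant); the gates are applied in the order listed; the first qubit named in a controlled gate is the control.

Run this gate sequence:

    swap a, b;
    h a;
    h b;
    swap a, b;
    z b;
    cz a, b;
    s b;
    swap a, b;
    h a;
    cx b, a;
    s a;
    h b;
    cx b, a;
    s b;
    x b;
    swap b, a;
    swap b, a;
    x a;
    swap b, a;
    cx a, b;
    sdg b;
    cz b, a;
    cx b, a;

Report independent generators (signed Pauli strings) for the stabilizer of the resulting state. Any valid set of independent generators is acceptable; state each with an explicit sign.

The final state is stabilized by the group generated by -XY, -ZZ; other independent generating sets are equally valid.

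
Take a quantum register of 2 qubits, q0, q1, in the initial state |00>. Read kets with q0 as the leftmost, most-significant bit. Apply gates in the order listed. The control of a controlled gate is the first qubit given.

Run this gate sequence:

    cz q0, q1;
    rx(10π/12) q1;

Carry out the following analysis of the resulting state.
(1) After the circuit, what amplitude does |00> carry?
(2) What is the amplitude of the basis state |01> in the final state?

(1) The final state's coefficient on |00> equals -sqrt(2)/4 + sqrt(6)/4.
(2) The final state's coefficient on |01> equals I*(-sqrt(6) - sqrt(2))/4.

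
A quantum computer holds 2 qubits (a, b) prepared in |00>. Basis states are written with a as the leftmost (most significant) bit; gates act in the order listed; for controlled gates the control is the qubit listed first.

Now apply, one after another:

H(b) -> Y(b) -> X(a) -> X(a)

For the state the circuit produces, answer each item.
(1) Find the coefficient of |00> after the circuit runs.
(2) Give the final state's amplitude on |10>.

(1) The final state's coefficient on |00> equals -sqrt(2)*I/2. Key observation: steps 3-4 multiply out to the identity, so the circuit reduces to the remaining gates.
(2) |10> carries amplitude 0 in the final state.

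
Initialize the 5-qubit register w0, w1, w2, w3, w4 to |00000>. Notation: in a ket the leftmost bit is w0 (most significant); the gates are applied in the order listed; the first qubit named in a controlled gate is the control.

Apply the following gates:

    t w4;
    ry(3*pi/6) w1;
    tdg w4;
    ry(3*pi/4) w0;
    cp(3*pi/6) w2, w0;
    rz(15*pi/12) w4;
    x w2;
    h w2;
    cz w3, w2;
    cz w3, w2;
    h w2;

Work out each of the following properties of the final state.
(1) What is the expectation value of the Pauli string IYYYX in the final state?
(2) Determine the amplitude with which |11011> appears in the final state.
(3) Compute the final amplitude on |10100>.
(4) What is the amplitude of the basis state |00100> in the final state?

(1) The expectation value of IYYYX is 0.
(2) The final state's coefficient on |11011> equals 0.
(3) |10100> carries amplitude -sqrt(2*sqrt(2) + 4)*exp(3*I*pi/8)/4 in the final state.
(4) The final state's coefficient on |00100> equals -sqrt(4 - 2*sqrt(2))*exp(3*I*pi/8)/4.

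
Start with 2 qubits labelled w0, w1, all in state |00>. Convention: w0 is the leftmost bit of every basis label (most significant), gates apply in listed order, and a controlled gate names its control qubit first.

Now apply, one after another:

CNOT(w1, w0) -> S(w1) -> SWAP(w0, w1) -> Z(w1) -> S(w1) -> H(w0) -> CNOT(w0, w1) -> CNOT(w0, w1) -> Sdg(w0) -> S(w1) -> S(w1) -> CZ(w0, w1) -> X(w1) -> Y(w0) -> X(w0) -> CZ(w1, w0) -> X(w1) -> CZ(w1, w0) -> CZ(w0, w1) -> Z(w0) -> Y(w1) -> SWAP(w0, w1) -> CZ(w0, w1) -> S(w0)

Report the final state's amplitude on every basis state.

The resulting statevector has amplitude 0 on |00>, 0 on |01>, -sqrt(2)*I/2 on |10>, -sqrt(2)/2 on |11>.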